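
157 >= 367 False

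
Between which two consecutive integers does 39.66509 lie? 39 and 40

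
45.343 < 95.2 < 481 True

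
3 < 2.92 False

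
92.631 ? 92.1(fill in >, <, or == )>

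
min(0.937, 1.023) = 0.937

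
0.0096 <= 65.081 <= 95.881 True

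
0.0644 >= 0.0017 True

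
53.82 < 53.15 False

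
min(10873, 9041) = 9041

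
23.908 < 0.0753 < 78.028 False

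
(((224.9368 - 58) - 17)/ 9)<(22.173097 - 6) False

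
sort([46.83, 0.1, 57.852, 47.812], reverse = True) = [57.852, 47.812, 46.83, 0.1]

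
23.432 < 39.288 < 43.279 True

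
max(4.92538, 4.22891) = 4.92538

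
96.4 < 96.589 True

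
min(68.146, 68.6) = 68.146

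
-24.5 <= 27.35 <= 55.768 True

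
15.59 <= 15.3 False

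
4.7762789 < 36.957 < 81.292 True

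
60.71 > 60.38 True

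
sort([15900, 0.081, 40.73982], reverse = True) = [15900, 40.73982, 0.081]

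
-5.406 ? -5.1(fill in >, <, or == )<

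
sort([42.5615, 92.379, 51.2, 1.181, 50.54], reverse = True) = [92.379, 51.2, 50.54, 42.5615, 1.181]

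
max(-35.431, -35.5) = -35.431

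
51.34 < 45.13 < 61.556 False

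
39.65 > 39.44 True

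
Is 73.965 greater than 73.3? Yes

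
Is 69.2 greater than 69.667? No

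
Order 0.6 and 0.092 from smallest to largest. 0.092, 0.6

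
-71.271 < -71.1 True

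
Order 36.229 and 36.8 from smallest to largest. 36.229, 36.8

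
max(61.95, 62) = 62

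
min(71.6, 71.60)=71.6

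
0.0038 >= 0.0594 False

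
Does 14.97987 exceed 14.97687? Yes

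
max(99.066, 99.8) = 99.8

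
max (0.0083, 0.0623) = 0.0623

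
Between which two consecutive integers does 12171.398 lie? 12171 and 12172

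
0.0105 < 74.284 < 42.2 False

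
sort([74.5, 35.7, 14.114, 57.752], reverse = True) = [74.5, 57.752, 35.7, 14.114]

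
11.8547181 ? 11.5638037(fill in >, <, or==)>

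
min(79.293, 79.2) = 79.2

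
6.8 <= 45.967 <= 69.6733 True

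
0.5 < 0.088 False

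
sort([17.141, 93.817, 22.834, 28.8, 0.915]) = [0.915, 17.141, 22.834, 28.8, 93.817]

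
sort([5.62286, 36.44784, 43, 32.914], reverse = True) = [43, 36.44784, 32.914, 5.62286]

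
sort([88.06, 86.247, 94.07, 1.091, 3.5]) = [1.091, 3.5, 86.247, 88.06, 94.07]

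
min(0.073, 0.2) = 0.073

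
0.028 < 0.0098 False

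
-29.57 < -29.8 False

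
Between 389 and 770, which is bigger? 770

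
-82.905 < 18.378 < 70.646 True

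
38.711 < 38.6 False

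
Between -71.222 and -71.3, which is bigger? -71.222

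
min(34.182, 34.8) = 34.182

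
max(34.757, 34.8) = 34.8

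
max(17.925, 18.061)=18.061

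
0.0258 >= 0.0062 True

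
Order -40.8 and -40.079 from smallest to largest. -40.8, -40.079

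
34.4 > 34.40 False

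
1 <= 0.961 False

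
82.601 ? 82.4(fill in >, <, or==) >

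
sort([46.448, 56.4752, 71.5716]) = [46.448, 56.4752, 71.5716]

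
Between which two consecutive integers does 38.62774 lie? 38 and 39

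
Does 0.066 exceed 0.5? No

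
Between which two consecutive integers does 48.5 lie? 48 and 49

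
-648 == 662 False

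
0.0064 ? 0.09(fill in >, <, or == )<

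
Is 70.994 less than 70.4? No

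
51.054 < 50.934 False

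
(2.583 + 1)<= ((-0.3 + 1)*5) False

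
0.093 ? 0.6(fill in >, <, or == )<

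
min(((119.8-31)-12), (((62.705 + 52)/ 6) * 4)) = 76.47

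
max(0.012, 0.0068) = 0.012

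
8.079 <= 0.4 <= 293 False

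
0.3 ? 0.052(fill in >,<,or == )>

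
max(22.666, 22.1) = 22.666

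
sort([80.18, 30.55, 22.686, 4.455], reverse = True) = [80.18, 30.55, 22.686, 4.455]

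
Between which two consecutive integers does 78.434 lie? 78 and 79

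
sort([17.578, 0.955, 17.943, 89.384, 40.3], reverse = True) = [89.384, 40.3, 17.943, 17.578, 0.955]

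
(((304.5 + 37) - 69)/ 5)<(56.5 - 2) False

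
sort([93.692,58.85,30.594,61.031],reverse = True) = [93.692,61.031,58.85,30.594]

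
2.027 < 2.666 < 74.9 True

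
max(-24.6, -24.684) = -24.6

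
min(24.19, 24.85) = 24.19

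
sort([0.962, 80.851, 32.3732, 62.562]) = [0.962, 32.3732, 62.562, 80.851]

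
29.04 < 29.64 True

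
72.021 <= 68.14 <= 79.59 False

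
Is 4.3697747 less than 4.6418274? Yes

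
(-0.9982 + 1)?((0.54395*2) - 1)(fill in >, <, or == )<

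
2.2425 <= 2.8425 True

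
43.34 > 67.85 False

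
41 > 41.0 False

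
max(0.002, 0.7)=0.7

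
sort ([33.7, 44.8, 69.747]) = [33.7, 44.8, 69.747]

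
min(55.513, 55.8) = 55.513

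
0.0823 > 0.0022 True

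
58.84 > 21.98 True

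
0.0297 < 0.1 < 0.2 True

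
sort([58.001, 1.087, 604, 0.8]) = [0.8, 1.087, 58.001, 604]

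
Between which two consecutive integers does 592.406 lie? 592 and 593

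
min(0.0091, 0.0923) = 0.0091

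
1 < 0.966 False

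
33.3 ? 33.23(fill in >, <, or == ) >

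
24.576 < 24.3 False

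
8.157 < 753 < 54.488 False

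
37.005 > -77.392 True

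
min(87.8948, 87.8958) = 87.8948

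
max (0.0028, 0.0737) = 0.0737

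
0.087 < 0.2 True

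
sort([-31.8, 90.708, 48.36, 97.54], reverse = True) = [97.54, 90.708, 48.36, -31.8]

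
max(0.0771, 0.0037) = 0.0771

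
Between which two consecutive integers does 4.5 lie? 4 and 5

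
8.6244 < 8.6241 False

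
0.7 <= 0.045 False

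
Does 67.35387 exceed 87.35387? No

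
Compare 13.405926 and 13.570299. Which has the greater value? 13.570299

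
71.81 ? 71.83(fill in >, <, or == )<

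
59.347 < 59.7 True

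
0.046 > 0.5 False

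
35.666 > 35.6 True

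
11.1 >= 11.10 True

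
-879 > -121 False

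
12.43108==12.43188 False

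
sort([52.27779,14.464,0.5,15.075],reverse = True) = [52.27779,15.075,14.464,0.5]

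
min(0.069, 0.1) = 0.069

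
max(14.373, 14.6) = 14.6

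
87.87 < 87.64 False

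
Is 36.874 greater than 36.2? Yes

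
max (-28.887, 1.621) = 1.621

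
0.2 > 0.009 True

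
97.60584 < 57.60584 False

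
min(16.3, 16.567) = 16.3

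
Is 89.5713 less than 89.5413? No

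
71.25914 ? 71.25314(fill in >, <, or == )>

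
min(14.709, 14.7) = 14.7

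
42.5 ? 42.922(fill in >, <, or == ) <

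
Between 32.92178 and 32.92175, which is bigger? 32.92178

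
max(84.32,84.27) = 84.32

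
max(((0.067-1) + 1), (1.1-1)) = 0.1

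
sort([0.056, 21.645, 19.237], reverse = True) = [21.645, 19.237, 0.056]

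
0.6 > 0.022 True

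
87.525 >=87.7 False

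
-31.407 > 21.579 False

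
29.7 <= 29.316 False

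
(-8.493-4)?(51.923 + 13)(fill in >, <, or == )<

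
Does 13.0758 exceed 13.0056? Yes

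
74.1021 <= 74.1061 True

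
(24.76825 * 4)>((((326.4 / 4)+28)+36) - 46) False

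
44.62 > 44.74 False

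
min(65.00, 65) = 65.00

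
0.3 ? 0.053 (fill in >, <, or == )>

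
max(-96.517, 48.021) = 48.021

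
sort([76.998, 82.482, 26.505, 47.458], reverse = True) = [82.482, 76.998, 47.458, 26.505]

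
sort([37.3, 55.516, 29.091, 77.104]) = [29.091, 37.3, 55.516, 77.104]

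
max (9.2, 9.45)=9.45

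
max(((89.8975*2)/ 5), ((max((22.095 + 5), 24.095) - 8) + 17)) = 36.095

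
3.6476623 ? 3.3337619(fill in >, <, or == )>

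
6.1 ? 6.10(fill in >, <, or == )==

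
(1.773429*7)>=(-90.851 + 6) True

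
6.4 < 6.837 True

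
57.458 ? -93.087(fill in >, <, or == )>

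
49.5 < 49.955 True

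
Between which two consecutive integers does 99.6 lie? 99 and 100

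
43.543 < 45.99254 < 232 True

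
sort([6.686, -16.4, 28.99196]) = [-16.4, 6.686, 28.99196]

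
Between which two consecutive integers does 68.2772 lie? 68 and 69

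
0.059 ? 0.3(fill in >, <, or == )<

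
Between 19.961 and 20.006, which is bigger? 20.006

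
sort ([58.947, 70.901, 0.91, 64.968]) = [0.91, 58.947, 64.968, 70.901]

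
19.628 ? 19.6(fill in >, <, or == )>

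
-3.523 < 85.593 True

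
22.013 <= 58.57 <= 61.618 True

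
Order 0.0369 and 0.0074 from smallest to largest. 0.0074,0.0369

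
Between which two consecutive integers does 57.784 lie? 57 and 58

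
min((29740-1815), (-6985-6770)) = -13755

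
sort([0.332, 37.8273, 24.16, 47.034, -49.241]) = [-49.241, 0.332, 24.16, 37.8273, 47.034]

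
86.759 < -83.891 False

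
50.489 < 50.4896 True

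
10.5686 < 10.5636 False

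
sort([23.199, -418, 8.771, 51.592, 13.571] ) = [-418, 8.771, 13.571, 23.199, 51.592]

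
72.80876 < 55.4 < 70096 False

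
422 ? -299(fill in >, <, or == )>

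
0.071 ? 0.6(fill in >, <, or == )<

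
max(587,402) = 587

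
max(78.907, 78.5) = 78.907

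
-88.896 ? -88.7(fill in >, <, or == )<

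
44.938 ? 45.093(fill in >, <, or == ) <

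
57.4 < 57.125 False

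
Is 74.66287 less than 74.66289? Yes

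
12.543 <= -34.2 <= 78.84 False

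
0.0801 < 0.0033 False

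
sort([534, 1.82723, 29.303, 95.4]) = [1.82723, 29.303, 95.4, 534]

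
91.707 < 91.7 False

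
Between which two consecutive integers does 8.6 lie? 8 and 9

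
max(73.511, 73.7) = 73.7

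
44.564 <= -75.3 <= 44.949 False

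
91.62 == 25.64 False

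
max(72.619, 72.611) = 72.619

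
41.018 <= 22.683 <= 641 False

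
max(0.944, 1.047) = 1.047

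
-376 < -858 False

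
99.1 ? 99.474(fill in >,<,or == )<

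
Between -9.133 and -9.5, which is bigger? -9.133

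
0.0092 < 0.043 True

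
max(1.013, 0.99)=1.013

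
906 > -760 True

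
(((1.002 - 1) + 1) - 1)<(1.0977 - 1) True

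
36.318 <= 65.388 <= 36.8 False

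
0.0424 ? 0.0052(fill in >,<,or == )>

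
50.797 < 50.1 False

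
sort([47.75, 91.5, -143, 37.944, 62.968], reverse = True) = [91.5, 62.968, 47.75, 37.944, -143]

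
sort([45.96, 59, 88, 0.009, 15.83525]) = [0.009, 15.83525, 45.96, 59, 88]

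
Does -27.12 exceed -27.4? Yes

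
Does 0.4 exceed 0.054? Yes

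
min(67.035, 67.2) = 67.035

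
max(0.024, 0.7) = 0.7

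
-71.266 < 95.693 True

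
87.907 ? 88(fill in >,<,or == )<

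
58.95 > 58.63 True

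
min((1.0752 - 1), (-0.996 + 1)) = 0.004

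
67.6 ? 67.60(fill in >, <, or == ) ==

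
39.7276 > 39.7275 True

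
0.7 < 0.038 False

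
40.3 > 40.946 False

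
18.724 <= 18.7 False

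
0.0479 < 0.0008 False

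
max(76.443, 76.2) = 76.443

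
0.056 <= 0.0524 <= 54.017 False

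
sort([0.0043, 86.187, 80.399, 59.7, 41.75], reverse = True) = [86.187, 80.399, 59.7, 41.75, 0.0043]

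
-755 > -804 True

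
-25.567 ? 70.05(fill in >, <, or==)<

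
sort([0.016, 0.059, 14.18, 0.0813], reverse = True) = [14.18, 0.0813, 0.059, 0.016]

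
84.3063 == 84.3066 False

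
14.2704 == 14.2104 False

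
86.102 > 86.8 False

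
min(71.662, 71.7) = 71.662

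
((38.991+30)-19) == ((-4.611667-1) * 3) False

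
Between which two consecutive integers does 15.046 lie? 15 and 16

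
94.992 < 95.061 True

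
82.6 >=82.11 True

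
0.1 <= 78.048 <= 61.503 False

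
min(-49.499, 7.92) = -49.499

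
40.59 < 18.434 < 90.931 False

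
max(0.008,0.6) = 0.6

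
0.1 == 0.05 False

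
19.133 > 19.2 False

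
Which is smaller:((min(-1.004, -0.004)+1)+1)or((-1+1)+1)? ((min(-1.004, -0.004)+1)+1)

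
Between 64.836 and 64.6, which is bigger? 64.836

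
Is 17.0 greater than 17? No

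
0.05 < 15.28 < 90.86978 True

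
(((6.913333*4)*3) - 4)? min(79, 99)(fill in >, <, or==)<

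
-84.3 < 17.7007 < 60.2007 True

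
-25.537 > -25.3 False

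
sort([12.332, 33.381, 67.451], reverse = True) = [67.451, 33.381, 12.332]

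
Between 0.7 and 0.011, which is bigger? 0.7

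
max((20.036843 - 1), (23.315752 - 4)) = 19.315752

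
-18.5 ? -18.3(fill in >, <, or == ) <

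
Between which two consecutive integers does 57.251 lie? 57 and 58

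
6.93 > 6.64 True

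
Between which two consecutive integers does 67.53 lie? 67 and 68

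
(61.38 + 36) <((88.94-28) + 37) True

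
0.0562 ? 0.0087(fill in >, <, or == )>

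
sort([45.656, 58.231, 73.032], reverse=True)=[73.032, 58.231, 45.656]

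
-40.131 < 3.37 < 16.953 True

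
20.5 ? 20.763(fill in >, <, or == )<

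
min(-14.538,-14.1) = -14.538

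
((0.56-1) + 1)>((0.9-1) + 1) False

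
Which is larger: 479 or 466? 479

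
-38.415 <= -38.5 False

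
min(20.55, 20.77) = 20.55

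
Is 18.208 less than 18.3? Yes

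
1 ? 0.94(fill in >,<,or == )>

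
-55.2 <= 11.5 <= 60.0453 True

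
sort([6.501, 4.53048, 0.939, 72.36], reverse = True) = [72.36, 6.501, 4.53048, 0.939]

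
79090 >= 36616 True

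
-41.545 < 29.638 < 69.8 True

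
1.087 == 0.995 False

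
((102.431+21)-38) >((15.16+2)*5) False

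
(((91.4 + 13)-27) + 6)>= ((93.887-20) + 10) False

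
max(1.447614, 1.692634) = 1.692634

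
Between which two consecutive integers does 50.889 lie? 50 and 51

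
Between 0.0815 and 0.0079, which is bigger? 0.0815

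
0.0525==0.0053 False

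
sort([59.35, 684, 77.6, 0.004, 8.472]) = [0.004, 8.472, 59.35, 77.6, 684]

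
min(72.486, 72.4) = 72.4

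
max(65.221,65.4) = 65.4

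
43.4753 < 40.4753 False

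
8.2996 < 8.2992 False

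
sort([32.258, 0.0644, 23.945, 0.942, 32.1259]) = [0.0644, 0.942, 23.945, 32.1259, 32.258]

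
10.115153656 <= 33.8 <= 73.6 True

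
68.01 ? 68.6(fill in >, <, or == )<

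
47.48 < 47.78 True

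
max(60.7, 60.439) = 60.7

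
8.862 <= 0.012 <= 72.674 False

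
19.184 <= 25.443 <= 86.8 True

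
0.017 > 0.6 False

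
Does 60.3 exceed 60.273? Yes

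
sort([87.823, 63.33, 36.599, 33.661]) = [33.661, 36.599, 63.33, 87.823]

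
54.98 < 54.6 False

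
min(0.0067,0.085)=0.0067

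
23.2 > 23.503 False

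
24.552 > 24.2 True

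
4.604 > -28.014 True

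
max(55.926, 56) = 56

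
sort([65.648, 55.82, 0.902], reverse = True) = [65.648, 55.82, 0.902]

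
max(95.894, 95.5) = 95.894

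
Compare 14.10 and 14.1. They are equal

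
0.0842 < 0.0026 False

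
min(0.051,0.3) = 0.051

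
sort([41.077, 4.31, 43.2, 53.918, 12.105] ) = [4.31, 12.105, 41.077, 43.2, 53.918]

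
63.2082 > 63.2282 False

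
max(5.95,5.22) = 5.95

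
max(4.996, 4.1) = 4.996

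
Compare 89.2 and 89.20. They are equal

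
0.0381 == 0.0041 False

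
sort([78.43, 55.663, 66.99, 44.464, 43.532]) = [43.532, 44.464, 55.663, 66.99, 78.43]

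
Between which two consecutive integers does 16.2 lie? 16 and 17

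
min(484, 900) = 484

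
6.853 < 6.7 False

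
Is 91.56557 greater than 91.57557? No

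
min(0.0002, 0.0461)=0.0002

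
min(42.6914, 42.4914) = 42.4914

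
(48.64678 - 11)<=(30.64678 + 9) True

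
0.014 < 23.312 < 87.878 True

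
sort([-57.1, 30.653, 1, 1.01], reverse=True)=[30.653, 1.01, 1, -57.1]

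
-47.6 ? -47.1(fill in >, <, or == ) <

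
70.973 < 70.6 False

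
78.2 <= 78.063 False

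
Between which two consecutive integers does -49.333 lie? -50 and -49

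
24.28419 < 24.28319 False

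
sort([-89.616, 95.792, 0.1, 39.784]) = [-89.616, 0.1, 39.784, 95.792]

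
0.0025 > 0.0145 False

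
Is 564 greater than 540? Yes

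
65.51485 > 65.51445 True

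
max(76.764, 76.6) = 76.764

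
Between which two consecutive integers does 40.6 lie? 40 and 41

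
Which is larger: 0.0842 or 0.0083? 0.0842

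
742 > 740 True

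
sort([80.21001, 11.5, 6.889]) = [6.889, 11.5, 80.21001]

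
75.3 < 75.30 False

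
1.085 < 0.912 False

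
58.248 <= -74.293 False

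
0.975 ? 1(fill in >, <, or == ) <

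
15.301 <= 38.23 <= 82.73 True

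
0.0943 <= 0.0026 False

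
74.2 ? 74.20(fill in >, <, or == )==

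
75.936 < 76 True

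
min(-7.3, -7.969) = -7.969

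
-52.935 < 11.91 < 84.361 True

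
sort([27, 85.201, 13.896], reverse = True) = [85.201, 27, 13.896]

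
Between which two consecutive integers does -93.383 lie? -94 and -93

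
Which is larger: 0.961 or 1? 1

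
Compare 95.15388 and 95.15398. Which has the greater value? 95.15398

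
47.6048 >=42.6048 True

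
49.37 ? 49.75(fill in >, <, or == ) <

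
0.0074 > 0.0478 False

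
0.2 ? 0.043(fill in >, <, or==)>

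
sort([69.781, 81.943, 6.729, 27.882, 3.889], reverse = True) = [81.943, 69.781, 27.882, 6.729, 3.889]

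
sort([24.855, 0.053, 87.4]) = [0.053, 24.855, 87.4]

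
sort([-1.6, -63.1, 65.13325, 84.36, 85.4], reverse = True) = [85.4, 84.36, 65.13325, -1.6, -63.1]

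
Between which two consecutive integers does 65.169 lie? 65 and 66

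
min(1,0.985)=0.985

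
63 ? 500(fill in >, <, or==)<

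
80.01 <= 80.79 True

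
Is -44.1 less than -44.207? No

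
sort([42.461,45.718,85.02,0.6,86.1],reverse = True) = [86.1,85.02,45.718,42.461,0.6]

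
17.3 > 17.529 False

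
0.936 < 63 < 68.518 True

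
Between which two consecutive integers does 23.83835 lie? 23 and 24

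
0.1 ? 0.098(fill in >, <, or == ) >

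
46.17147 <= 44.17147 False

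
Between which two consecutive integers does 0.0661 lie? 0 and 1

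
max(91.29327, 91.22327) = 91.29327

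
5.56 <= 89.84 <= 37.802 False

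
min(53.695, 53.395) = 53.395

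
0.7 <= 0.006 False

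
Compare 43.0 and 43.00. They are equal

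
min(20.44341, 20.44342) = 20.44341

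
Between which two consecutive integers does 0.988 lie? 0 and 1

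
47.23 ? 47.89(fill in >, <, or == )<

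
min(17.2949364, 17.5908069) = 17.2949364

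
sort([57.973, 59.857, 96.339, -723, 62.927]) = [-723, 57.973, 59.857, 62.927, 96.339]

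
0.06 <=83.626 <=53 False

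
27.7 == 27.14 False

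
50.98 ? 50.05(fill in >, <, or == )>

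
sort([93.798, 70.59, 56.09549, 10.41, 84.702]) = [10.41, 56.09549, 70.59, 84.702, 93.798]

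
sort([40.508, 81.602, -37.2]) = [-37.2, 40.508, 81.602]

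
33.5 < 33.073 False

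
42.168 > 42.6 False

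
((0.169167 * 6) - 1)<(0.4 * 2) True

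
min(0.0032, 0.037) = 0.0032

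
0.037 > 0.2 False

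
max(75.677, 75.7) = 75.7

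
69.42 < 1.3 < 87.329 False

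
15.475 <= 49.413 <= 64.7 True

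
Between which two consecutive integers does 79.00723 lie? 79 and 80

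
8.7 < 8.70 False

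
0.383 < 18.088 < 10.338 False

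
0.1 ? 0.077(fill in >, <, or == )>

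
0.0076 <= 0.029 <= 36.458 True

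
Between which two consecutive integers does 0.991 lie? 0 and 1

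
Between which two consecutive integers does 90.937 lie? 90 and 91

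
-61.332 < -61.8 False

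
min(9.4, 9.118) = 9.118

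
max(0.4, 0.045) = 0.4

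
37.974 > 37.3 True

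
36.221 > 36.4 False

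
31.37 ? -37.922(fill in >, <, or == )>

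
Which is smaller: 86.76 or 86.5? 86.5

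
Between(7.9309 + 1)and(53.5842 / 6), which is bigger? (7.9309 + 1)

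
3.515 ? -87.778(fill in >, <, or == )>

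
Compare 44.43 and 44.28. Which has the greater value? 44.43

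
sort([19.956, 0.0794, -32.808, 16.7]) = [-32.808, 0.0794, 16.7, 19.956]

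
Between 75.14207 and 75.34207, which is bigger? 75.34207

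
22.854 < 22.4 False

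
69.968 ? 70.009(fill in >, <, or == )<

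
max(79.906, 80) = 80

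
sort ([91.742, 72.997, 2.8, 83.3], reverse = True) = [91.742, 83.3, 72.997, 2.8]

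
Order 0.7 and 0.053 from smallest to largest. 0.053,0.7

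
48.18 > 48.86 False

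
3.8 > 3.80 False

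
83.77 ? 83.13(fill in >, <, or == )>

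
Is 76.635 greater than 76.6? Yes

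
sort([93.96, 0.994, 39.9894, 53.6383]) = [0.994, 39.9894, 53.6383, 93.96]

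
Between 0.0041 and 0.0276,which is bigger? 0.0276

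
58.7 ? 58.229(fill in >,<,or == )>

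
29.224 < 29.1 False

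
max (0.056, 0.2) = 0.2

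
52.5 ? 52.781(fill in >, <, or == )<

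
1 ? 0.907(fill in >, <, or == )>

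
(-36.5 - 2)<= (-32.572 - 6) False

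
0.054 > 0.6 False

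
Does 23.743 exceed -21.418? Yes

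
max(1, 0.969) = 1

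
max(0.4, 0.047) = 0.4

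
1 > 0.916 True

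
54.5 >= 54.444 True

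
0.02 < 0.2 True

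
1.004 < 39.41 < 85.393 True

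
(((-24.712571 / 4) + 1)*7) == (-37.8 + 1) False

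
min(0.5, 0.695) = 0.5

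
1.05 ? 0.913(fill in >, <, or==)>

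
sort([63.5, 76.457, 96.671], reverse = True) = [96.671, 76.457, 63.5]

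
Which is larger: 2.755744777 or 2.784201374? 2.784201374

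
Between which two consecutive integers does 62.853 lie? 62 and 63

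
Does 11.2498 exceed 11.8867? No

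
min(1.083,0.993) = 0.993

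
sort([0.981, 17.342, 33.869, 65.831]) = [0.981, 17.342, 33.869, 65.831]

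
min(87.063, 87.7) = 87.063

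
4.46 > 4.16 True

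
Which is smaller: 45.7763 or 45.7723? 45.7723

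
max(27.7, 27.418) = 27.7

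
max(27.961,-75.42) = 27.961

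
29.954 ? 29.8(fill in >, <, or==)>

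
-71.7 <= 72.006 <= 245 True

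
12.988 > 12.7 True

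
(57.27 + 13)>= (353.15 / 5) False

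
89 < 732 True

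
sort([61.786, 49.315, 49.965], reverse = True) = [61.786, 49.965, 49.315]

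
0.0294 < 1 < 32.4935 True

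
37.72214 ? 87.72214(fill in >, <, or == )<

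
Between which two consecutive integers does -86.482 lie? -87 and -86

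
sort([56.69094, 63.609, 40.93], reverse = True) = [63.609, 56.69094, 40.93]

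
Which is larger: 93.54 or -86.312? 93.54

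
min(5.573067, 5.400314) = 5.400314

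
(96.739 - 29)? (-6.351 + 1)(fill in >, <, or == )>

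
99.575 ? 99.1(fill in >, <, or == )>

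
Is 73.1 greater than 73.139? No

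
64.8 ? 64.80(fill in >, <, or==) ==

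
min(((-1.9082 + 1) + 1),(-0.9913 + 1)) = 0.0087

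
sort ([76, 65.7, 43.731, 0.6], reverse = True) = [76, 65.7, 43.731, 0.6]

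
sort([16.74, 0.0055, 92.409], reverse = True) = [92.409, 16.74, 0.0055]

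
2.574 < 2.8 True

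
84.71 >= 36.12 True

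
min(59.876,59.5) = 59.5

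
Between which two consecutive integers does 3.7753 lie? 3 and 4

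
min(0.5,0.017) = 0.017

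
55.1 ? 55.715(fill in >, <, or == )<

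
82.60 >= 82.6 True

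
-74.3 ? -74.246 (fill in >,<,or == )<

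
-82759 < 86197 True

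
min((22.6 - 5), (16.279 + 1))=17.279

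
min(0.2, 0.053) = 0.053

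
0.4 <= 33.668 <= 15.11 False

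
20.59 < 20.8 True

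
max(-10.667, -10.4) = -10.4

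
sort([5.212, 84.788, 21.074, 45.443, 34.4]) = [5.212, 21.074, 34.4, 45.443, 84.788]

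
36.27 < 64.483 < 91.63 True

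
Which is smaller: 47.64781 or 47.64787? 47.64781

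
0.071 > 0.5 False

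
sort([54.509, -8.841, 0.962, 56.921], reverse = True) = [56.921, 54.509, 0.962, -8.841]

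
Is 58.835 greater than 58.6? Yes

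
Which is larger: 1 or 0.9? 1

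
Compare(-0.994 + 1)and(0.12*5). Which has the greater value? (0.12*5)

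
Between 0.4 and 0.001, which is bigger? 0.4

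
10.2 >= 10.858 False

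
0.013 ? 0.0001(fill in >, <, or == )>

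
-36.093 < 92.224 True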